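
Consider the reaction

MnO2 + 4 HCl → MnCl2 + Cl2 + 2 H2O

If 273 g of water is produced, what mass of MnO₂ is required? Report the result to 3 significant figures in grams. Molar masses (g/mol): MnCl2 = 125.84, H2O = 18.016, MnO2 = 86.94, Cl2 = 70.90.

659 g

n(H2O) = 273.0 g / 18.016 g/mol = 15.15 mol.
From the equation the H2O:MnO2 mole ratio is 2:1, so n(MnO2) = 15.15 × 1/2 = 7.577 mol.
Mass of MnO2 = 7.577 mol × 86.94 g/mol = 658.7 g.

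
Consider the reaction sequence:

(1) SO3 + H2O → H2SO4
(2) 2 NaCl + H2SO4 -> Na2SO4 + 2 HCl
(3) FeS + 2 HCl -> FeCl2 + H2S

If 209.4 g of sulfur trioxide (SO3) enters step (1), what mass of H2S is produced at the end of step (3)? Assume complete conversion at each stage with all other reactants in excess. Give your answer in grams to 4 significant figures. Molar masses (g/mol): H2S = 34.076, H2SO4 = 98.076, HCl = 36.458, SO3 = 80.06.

89.13 g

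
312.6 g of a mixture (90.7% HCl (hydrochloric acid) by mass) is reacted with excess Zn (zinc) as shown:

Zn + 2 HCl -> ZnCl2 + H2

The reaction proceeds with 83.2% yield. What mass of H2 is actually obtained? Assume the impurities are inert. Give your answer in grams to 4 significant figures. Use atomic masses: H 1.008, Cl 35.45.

Pure HCl available = 312.6 g × 0.907 = 283.53 g.
M(HCl) = 1.008 + 35.45 = 36.458 g/mol.
M(H2) = 2(1.008) = 2.016 g/mol.
n(HCl) = 283.53 g / 36.458 g/mol = 7.7768 mol.
From the equation the HCl:H2 mole ratio is 2:1, so n(H2) = 7.7768 × 1/2 = 3.8884 mol.
Mass of H2 = 3.8884 mol × 2.016 g/mol = 7.8391 g.
Actual mass collected = 7.8391 g × 0.832 = 6.5221 g.

6.522 g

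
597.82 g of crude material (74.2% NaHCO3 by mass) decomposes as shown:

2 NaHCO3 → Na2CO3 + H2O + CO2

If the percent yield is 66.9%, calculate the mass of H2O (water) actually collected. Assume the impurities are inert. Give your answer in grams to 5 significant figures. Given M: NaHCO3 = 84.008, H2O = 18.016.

31.821 g

Pure NaHCO3 available = 597.82 g × 0.742 = 443.582 g.
n(NaHCO3) = 443.582 g / 84.008 g/mol = 5.28024 mol.
From the equation the NaHCO3:H2O mole ratio is 2:1, so n(H2O) = 5.28024 × 1/2 = 2.64012 mol.
Mass of H2O = 2.64012 mol × 18.016 g/mol = 47.5644 g.
Actual mass collected = 47.5644 g × 0.669 = 31.8206 g.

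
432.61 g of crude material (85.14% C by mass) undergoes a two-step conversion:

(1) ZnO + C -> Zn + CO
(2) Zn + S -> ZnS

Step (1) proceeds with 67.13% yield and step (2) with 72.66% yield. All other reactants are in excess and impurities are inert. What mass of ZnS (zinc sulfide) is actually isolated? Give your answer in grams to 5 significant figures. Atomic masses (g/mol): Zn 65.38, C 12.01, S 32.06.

Pure C = 432.61 × 0.8514 = 368.324 g.
M(C) = 12.01 g/mol.
M(ZnS) = 65.38 + 32.06 = 97.44 g/mol.
n(C) = 368.324 / 12.01 = 30.6681 mol.
Step 1 (C:Zn = 1:1): theoretical n(Zn) = 30.6681 mol; at 67.13% yield, n(Zn) = 20.5875 mol.
Step 2 (Zn:ZnS = 1:1): theoretical n(ZnS) = 20.5875 mol, so theoretical mass = 20.5875 × 97.44 = 2006.05 g.
At 72.66% yield, actual mass of ZnS = 2006.05 × 0.7266 = 1457.59 g.

1457.6 g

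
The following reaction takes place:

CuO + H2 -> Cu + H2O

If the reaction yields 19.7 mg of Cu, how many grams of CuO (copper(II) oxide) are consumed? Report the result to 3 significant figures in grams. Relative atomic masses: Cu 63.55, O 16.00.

M(Cu) = 63.55 g/mol.
M(CuO) = 63.55 + 16.00 = 79.55 g/mol.
Convert: 19.7 mg = 0.01970 g.
n(Cu) = 0.01970 g / 63.55 g/mol = 0.0003100 mol.
From the equation the Cu:CuO mole ratio is 1:1, so n(CuO) = 0.0003100 × 1/1 = 0.0003100 mol.
Mass of CuO = 0.0003100 mol × 79.55 g/mol = 0.02466 g.

0.0247 g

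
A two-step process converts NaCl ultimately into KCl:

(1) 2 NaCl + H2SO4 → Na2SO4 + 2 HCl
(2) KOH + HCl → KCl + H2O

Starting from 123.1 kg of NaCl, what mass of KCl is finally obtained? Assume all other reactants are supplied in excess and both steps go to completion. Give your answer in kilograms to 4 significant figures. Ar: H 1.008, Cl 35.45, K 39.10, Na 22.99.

157.0 kg

M(NaCl) = 22.99 + 35.45 = 58.44 g/mol.
M(KCl) = 39.10 + 35.45 = 74.55 g/mol.
123.1 kg = 123100 g.
n(NaCl) = 123100 / 58.44 = 2106.4 mol.
Step 1 gives a 2:2 ratio of NaCl to HCl, so n(HCl) = 2106.4 mol.
In step 2 the HCl:KCl ratio is 1:1, so n(KCl) = 2106.4 mol.
Mass of KCl = 2106.4 × 74.55 = 157030 g = 157.0 kg.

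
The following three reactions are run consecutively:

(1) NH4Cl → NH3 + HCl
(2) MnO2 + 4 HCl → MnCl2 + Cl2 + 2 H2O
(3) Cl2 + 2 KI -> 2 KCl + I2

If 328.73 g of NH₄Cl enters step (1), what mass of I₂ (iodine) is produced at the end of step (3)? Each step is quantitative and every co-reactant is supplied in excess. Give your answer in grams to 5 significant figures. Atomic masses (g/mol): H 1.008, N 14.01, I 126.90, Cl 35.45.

389.93 g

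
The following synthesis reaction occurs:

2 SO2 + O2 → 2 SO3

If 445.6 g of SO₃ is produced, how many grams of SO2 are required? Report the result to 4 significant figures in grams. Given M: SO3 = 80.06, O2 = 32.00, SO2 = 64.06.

n(SO3) = 445.60 g / 80.06 g/mol = 5.5658 mol.
From the equation the SO3:SO2 mole ratio is 2:2, so n(SO2) = 5.5658 × 2/2 = 5.5658 mol.
Mass of SO2 = 5.5658 mol × 64.06 g/mol = 356.55 g.

356.5 g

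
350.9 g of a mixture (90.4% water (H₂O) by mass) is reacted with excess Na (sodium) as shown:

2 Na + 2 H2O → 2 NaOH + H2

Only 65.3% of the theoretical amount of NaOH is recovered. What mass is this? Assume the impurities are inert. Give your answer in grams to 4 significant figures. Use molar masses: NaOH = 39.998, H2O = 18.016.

Pure H2O available = 350.9 g × 0.904 = 317.21 g.
n(H2O) = 317.21 g / 18.016 g/mol = 17.607 mol.
From the equation the H2O:NaOH mole ratio is 2:2, so n(NaOH) = 17.607 × 2/2 = 17.607 mol.
Mass of NaOH = 17.607 mol × 39.998 g/mol = 704.26 g.
Actual mass collected = 704.26 g × 0.653 = 459.88 g.

459.9 g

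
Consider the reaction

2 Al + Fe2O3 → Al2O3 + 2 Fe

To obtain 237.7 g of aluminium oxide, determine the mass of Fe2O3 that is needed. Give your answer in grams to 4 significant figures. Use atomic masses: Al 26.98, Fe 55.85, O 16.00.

372.3 g

M(Al2O3) = 2(26.98) + 3(16.00) = 101.96 g/mol.
M(Fe2O3) = 2(55.85) + 3(16.00) = 159.70 g/mol.
n(Al2O3) = 237.70 g / 101.96 g/mol = 2.3313 mol.
From the equation the Al2O3:Fe2O3 mole ratio is 1:1, so n(Fe2O3) = 2.3313 × 1/1 = 2.3313 mol.
Mass of Fe2O3 = 2.3313 mol × 159.70 g/mol = 372.31 g.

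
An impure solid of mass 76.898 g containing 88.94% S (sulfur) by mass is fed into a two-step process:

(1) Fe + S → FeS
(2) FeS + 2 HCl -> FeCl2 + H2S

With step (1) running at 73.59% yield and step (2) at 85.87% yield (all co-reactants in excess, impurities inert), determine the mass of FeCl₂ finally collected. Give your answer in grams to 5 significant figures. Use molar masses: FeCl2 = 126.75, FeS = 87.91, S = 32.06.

Pure S = 76.898 × 0.8894 = 68.3931 g.
n(S) = 68.3931 / 32.06 = 2.13328 mol.
Step 1 (S:FeS = 1:1): theoretical n(FeS) = 2.13328 mol; at 73.59% yield, n(FeS) = 1.56988 mol.
Step 2 (FeS:FeCl2 = 1:1): theoretical n(FeCl2) = 1.56988 mol, so theoretical mass = 1.56988 × 126.75 = 198.983 g.
At 85.87% yield, actual mass of FeCl2 = 198.983 × 0.8587 = 170.866 g.

170.87 g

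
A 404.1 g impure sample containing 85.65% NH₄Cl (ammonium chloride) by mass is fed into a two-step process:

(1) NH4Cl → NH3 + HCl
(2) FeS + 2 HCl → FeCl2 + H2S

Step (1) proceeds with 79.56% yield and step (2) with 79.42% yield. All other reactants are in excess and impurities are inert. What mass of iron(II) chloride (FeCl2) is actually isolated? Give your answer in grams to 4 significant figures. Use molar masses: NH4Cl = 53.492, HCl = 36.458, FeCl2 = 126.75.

Pure NH4Cl = 404.1 × 0.8565 = 346.11 g.
n(NH4Cl) = 346.11 / 53.492 = 6.4703 mol.
Step 1 (NH4Cl:HCl = 1:1): theoretical n(HCl) = 6.4703 mol; at 79.56% yield, n(HCl) = 5.1478 mol.
Step 2 (HCl:FeCl2 = 2:1): theoretical n(FeCl2) = 2.5739 mol, so theoretical mass = 2.5739 × 126.75 = 326.24 g.
At 79.42% yield, actual mass of FeCl2 = 326.24 × 0.7942 = 259.10 g.

259.1 g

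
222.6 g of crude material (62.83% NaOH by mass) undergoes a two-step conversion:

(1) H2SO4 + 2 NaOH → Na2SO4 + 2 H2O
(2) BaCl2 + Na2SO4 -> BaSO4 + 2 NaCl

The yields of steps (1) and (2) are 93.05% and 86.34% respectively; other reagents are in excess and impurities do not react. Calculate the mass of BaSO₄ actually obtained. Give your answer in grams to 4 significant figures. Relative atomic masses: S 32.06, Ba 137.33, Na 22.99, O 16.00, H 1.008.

Pure NaOH = 222.6 × 0.6283 = 139.86 g.
M(NaOH) = 22.99 + 16.00 + 1.008 = 39.998 g/mol.
M(BaSO4) = 137.33 + 32.06 + 4(16.00) = 233.39 g/mol.
n(NaOH) = 139.86 / 39.998 = 3.4967 mol.
Step 1 (NaOH:Na2SO4 = 2:1): theoretical n(Na2SO4) = 1.7483 mol; at 93.05% yield, n(Na2SO4) = 1.6268 mol.
Step 2 (Na2SO4:BaSO4 = 1:1): theoretical n(BaSO4) = 1.6268 mol, so theoretical mass = 1.6268 × 233.39 = 379.68 g.
At 86.34% yield, actual mass of BaSO4 = 379.68 × 0.8634 = 327.82 g.

327.8 g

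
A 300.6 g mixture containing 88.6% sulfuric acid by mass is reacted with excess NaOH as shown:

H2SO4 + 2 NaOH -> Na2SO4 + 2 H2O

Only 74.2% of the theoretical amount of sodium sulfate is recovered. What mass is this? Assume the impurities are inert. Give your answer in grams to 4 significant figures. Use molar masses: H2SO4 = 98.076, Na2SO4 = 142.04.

286.2 g

Pure H2SO4 available = 300.6 g × 0.886 = 266.33 g.
n(H2SO4) = 266.33 g / 98.076 g/mol = 2.7156 mol.
From the equation the H2SO4:Na2SO4 mole ratio is 1:1, so n(Na2SO4) = 2.7156 × 1/1 = 2.7156 mol.
Mass of Na2SO4 = 2.7156 mol × 142.04 g/mol = 385.72 g.
Actual mass collected = 385.72 g × 0.742 = 286.20 g.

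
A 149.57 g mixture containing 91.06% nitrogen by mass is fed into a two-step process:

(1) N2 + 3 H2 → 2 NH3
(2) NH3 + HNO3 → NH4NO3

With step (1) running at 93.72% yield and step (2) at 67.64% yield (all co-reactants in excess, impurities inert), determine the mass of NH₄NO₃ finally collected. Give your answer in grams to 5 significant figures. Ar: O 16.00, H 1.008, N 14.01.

493.34 g

Pure N2 = 149.57 × 0.9106 = 136.198 g.
M(N2) = 2(14.01) = 28.02 g/mol.
M(NH4NO3) = 2(14.01) + 4(1.008) + 3(16.00) = 80.052 g/mol.
n(N2) = 136.198 / 28.02 = 4.86076 mol.
Step 1 (N2:NH3 = 1:2): theoretical n(NH3) = 9.72152 mol; at 93.72% yield, n(NH3) = 9.11100 mol.
Step 2 (NH3:NH4NO3 = 1:1): theoretical n(NH4NO3) = 9.11100 mol, so theoretical mass = 9.11100 × 80.052 = 729.354 g.
At 67.64% yield, actual mass of NH4NO3 = 729.354 × 0.6764 = 493.335 g.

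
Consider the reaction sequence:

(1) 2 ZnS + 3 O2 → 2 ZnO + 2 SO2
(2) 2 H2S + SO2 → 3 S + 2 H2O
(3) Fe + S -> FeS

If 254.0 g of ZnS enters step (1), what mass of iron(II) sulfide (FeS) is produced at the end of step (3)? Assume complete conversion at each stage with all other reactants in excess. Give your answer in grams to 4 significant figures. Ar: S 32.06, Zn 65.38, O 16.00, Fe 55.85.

M(ZnS) = 65.38 + 32.06 = 97.44 g/mol.
M(FeS) = 55.85 + 32.06 = 87.91 g/mol.
n(ZnS) = 254.0 / 97.44 = 2.6067 mol.
Reaction (1): ZnS→SO2 ratio 2:2 ⇒ n(SO2) = 2.6067 mol.
Reaction (2): SO2→S ratio 1:3 ⇒ n(S) = 7.8202 mol.
Reaction (3): S→FeS ratio 1:1 ⇒ n(FeS) = 7.8202 mol.
Mass of FeS = 7.8202 × 87.91 = 687.47 g.

687.5 g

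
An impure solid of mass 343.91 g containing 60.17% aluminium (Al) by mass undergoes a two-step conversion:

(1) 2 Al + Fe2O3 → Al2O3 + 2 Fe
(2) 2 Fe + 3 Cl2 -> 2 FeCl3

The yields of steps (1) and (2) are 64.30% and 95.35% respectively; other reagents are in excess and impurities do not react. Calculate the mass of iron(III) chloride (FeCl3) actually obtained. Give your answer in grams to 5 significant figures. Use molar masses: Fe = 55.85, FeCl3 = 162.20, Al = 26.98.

Pure Al = 343.91 × 0.6017 = 206.931 g.
n(Al) = 206.931 / 26.98 = 7.66978 mol.
Step 1 (Al:Fe = 2:2): theoretical n(Fe) = 7.66978 mol; at 64.30% yield, n(Fe) = 4.93167 mol.
Step 2 (Fe:FeCl3 = 2:2): theoretical n(FeCl3) = 4.93167 mol, so theoretical mass = 4.93167 × 162.20 = 799.917 g.
At 95.35% yield, actual mass of FeCl3 = 799.917 × 0.9535 = 762.720 g.

762.72 g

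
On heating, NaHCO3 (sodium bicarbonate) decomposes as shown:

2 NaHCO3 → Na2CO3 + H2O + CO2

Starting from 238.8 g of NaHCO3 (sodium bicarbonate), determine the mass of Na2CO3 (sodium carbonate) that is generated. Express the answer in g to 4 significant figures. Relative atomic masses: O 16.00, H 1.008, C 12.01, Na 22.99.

150.6 g

M(NaHCO3) = 22.99 + 1.008 + 12.01 + 3(16.00) = 84.008 g/mol.
M(Na2CO3) = 2(22.99) + 12.01 + 3(16.00) = 105.99 g/mol.
n(NaHCO3) = 238.80 g / 84.008 g/mol = 2.8426 mol.
From the equation the NaHCO3:Na2CO3 mole ratio is 2:1, so n(Na2CO3) = 2.8426 × 1/2 = 1.4213 mol.
Mass of Na2CO3 = 1.4213 mol × 105.99 g/mol = 150.64 g.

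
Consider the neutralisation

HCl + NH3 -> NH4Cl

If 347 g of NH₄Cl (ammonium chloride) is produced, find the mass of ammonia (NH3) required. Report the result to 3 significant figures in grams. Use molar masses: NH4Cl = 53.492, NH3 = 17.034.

110 g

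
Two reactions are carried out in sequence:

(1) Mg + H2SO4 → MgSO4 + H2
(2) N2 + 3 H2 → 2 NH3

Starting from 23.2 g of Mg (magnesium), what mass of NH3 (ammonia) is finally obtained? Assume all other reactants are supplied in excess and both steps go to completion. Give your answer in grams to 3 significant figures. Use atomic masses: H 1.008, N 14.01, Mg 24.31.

10.8 g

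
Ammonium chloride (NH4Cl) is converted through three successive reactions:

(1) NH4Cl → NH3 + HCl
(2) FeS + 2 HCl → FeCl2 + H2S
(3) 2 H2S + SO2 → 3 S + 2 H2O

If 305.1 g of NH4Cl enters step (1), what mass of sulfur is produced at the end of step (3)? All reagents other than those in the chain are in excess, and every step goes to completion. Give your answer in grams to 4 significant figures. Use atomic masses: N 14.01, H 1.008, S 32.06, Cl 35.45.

M(NH4Cl) = 14.01 + 4(1.008) + 35.45 = 53.492 g/mol.
M(S) = 32.06 g/mol.
n(NH4Cl) = 305.1 / 53.492 = 5.7037 mol.
Reaction (1): NH4Cl→HCl ratio 1:1 ⇒ n(HCl) = 5.7037 mol.
Reaction (2): HCl→H2S ratio 2:1 ⇒ n(H2S) = 2.8518 mol.
Reaction (3): H2S→S ratio 2:3 ⇒ n(S) = 4.2777 mol.
Mass of S = 4.2777 × 32.06 = 137.14 g.

137.1 g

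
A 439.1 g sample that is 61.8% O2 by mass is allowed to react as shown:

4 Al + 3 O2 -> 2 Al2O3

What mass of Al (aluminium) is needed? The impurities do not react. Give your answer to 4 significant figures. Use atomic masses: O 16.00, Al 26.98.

305.1 g

Mass of pure O2 = 439.1 g × 0.618 = 271.36 g.
M(O2) = 2(16.00) = 32.00 g/mol.
M(Al) = 26.98 g/mol.
n(O2) = 271.36 g / 32.00 g/mol = 8.4801 mol.
From the equation the O2:Al mole ratio is 3:4, so n(Al) = 8.4801 × 4/3 = 11.307 mol.
Mass of Al = 11.307 mol × 26.98 g/mol = 305.06 g.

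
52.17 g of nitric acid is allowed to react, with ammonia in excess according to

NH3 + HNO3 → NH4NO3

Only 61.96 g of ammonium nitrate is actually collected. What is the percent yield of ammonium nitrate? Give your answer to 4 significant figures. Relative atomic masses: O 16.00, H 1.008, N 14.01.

93.49 %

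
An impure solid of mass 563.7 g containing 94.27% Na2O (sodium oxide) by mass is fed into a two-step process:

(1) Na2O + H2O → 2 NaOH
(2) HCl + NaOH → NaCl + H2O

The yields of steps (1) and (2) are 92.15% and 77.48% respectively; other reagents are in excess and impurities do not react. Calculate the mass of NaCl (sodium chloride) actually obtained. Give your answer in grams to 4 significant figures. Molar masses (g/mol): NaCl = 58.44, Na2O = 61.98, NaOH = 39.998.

715.5 g

Pure Na2O = 563.7 × 0.9427 = 531.40 g.
n(Na2O) = 531.40 / 61.98 = 8.5737 mol.
Step 1 (Na2O:NaOH = 1:2): theoretical n(NaOH) = 17.147 mol; at 92.15% yield, n(NaOH) = 15.801 mol.
Step 2 (NaOH:NaCl = 1:1): theoretical n(NaCl) = 15.801 mol, so theoretical mass = 15.801 × 58.44 = 923.43 g.
At 77.48% yield, actual mass of NaCl = 923.43 × 0.7748 = 715.48 g.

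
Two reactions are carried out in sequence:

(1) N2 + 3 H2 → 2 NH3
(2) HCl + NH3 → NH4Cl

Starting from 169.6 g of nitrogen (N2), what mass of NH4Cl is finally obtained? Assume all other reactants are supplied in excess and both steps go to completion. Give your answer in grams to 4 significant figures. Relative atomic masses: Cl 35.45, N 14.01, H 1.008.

647.6 g

M(N2) = 2(14.01) = 28.02 g/mol.
M(NH4Cl) = 14.01 + 4(1.008) + 35.45 = 53.492 g/mol.
n(N2) = 169.60 / 28.02 = 6.0528 mol.
Step 1 gives a 1:2 ratio of N2 to NH3, so n(NH3) = 12.106 mol.
In step 2 the NH3:NH4Cl ratio is 1:1, so n(NH4Cl) = 12.106 mol.
Mass of NH4Cl = 12.106 × 53.492 = 647.55 g.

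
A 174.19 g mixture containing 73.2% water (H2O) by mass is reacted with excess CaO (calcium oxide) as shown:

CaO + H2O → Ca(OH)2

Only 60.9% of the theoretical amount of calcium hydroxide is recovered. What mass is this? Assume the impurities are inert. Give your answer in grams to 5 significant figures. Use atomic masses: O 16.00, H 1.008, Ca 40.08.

319.37 g

Pure H2O available = 174.19 g × 0.732 = 127.507 g.
M(H2O) = 2(1.008) + 16.00 = 18.016 g/mol.
M(Ca(OH)2) = 40.08 + 2(16.00) + 2(1.008) = 74.096 g/mol.
n(H2O) = 127.507 g / 18.016 g/mol = 7.07744 mol.
From the equation the H2O:Ca(OH)2 mole ratio is 1:1, so n(Ca(OH)2) = 7.07744 × 1/1 = 7.07744 mol.
Mass of Ca(OH)2 = 7.07744 mol × 74.096 g/mol = 524.410 g.
Actual mass collected = 524.410 g × 0.609 = 319.365 g.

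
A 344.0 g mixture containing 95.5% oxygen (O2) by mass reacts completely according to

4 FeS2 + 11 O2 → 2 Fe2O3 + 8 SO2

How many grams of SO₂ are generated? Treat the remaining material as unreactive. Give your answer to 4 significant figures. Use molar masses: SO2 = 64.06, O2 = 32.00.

Mass of pure O2 = 344.0 g × 0.955 = 328.52 g.
n(O2) = 328.52 g / 32.00 g/mol = 10.266 mol.
From the equation the O2:SO2 mole ratio is 11:8, so n(SO2) = 10.266 × 8/11 = 7.4664 mol.
Mass of SO2 = 7.4664 mol × 64.06 g/mol = 478.30 g.

478.3 g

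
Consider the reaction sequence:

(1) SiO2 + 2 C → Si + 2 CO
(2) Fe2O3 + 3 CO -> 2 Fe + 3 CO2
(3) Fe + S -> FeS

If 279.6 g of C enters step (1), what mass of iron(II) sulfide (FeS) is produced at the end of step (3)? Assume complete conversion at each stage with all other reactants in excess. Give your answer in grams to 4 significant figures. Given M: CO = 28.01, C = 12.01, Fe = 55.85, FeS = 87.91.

n(C) = 279.6 / 12.01 = 23.281 mol.
Reaction (1): C→CO ratio 2:2 ⇒ n(CO) = 23.281 mol.
Reaction (2): CO→Fe ratio 3:2 ⇒ n(Fe) = 15.520 mol.
Reaction (3): Fe→FeS ratio 1:1 ⇒ n(FeS) = 15.520 mol.
Mass of FeS = 15.520 × 87.91 = 1364.4 g.

1364 g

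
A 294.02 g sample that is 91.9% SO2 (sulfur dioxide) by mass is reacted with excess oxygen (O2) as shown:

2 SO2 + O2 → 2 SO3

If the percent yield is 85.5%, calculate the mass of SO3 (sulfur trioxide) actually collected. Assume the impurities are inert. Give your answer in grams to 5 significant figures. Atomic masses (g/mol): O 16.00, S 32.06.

288.73 g

Pure SO2 available = 294.02 g × 0.919 = 270.204 g.
M(SO2) = 32.06 + 2(16.00) = 64.06 g/mol.
M(SO3) = 32.06 + 3(16.00) = 80.06 g/mol.
n(SO2) = 270.204 g / 64.06 g/mol = 4.21799 mol.
From the equation the SO2:SO3 mole ratio is 2:2, so n(SO3) = 4.21799 × 2/2 = 4.21799 mol.
Mass of SO3 = 4.21799 mol × 80.06 g/mol = 337.692 g.
Actual mass collected = 337.692 g × 0.855 = 288.727 g.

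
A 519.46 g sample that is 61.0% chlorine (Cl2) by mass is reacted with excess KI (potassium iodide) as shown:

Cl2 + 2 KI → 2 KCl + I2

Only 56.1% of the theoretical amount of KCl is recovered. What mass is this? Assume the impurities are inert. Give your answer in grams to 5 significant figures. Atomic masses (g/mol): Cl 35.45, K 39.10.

373.83 g

Pure Cl2 available = 519.46 g × 0.610 = 316.871 g.
M(Cl2) = 2(35.45) = 70.90 g/mol.
M(KCl) = 39.10 + 35.45 = 74.55 g/mol.
n(Cl2) = 316.871 g / 70.90 g/mol = 4.46926 mol.
From the equation the Cl2:KCl mole ratio is 1:2, so n(KCl) = 4.46926 × 2/1 = 8.93852 mol.
Mass of KCl = 8.93852 mol × 74.55 g/mol = 666.367 g.
Actual mass collected = 666.367 g × 0.561 = 373.832 g.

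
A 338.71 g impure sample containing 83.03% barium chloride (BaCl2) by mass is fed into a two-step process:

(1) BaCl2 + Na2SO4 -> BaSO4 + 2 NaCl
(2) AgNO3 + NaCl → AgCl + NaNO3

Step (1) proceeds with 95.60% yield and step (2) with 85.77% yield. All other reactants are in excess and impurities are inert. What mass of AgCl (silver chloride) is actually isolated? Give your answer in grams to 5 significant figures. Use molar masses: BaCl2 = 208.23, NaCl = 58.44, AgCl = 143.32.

Pure BaCl2 = 338.71 × 0.8303 = 281.231 g.
n(BaCl2) = 281.231 / 208.23 = 1.35058 mol.
Step 1 (BaCl2:NaCl = 1:2): theoretical n(NaCl) = 2.70116 mol; at 95.60% yield, n(NaCl) = 2.58231 mol.
Step 2 (NaCl:AgCl = 1:1): theoretical n(AgCl) = 2.58231 mol, so theoretical mass = 2.58231 × 143.32 = 370.096 g.
At 85.77% yield, actual mass of AgCl = 370.096 × 0.8577 = 317.431 g.

317.43 g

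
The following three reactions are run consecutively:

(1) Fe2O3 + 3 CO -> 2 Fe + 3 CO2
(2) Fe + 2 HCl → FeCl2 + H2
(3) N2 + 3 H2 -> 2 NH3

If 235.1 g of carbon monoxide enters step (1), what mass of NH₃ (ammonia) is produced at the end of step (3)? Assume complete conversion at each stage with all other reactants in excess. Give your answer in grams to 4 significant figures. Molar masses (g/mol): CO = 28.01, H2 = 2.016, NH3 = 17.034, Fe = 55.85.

63.54 g

n(CO) = 235.1 / 28.01 = 8.3934 mol.
Reaction (1): CO→Fe ratio 3:2 ⇒ n(Fe) = 5.5956 mol.
Reaction (2): Fe→H2 ratio 1:1 ⇒ n(H2) = 5.5956 mol.
Reaction (3): H2→NH3 ratio 3:2 ⇒ n(NH3) = 3.7304 mol.
Mass of NH3 = 3.7304 × 17.034 = 63.544 g.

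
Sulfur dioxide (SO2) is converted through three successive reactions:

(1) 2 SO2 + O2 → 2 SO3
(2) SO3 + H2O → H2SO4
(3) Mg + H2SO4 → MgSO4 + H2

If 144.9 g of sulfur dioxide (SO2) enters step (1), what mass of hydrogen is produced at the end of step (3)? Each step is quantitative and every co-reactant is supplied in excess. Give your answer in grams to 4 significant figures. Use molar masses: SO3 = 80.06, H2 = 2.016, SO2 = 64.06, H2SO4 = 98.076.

n(SO2) = 144.9 / 64.06 = 2.2619 mol.
Reaction (1): SO2→SO3 ratio 2:2 ⇒ n(SO3) = 2.2619 mol.
Reaction (2): SO3→H2SO4 ratio 1:1 ⇒ n(H2SO4) = 2.2619 mol.
Reaction (3): H2SO4→H2 ratio 1:1 ⇒ n(H2) = 2.2619 mol.
Mass of H2 = 2.2619 × 2.016 = 4.5601 g.

4.560 g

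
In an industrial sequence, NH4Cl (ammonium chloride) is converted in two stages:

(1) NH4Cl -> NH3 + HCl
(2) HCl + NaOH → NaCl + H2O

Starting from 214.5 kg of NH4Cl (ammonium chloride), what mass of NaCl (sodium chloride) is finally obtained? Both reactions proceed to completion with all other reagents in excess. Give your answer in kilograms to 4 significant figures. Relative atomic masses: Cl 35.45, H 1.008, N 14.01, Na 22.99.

M(NH4Cl) = 14.01 + 4(1.008) + 35.45 = 53.492 g/mol.
M(NaCl) = 22.99 + 35.45 = 58.44 g/mol.
214.5 kg = 214500 g.
n(NH4Cl) = 214500 / 53.492 = 4009.9 mol.
Step 1 gives a 1:1 ratio of NH4Cl to HCl, so n(HCl) = 4009.9 mol.
In step 2 the HCl:NaCl ratio is 1:1, so n(NaCl) = 4009.9 mol.
Mass of NaCl = 4009.9 × 58.44 = 234340 g = 234.3 kg.

234.3 kg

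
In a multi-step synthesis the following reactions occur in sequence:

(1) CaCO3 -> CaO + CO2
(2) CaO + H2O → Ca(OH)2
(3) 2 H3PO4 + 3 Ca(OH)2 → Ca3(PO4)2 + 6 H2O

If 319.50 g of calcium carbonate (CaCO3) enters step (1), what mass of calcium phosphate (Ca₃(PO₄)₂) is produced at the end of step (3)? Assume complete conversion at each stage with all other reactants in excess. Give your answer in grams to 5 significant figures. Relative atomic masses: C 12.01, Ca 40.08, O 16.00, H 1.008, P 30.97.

330.04 g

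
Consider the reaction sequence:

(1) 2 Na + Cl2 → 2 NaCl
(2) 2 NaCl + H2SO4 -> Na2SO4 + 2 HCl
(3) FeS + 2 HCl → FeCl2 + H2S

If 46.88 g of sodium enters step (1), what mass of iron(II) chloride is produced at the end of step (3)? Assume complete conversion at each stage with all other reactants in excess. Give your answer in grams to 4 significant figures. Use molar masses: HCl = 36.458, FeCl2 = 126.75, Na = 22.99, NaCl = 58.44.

129.2 g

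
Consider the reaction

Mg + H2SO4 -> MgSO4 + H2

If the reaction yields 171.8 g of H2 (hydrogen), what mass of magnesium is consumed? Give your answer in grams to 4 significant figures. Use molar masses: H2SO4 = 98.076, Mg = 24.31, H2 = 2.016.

n(H2) = 171.80 g / 2.016 g/mol = 85.218 mol.
From the equation the H2:Mg mole ratio is 1:1, so n(Mg) = 85.218 × 1/1 = 85.218 mol.
Mass of Mg = 85.218 mol × 24.31 g/mol = 2071.7 g.

2072 g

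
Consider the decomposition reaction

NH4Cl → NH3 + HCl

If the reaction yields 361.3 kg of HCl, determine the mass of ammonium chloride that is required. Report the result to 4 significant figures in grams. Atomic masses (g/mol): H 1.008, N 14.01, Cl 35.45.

530100 g

M(HCl) = 1.008 + 35.45 = 36.458 g/mol.
M(NH4Cl) = 14.01 + 4(1.008) + 35.45 = 53.492 g/mol.
Convert: 361.3 kg = 361300 g.
n(HCl) = 361300 g / 36.458 g/mol = 9910.0 mol.
From the equation the HCl:NH4Cl mole ratio is 1:1, so n(NH4Cl) = 9910.0 × 1/1 = 9910.0 mol.
Mass of NH4Cl = 9910.0 mol × 53.492 g/mol = 530110 g.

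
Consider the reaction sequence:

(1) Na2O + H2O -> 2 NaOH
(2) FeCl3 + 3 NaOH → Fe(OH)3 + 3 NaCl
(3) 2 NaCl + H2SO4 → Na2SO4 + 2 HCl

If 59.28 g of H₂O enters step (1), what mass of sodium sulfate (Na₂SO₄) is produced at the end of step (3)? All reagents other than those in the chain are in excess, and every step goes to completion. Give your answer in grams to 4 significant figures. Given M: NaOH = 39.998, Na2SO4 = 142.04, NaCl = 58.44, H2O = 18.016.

467.4 g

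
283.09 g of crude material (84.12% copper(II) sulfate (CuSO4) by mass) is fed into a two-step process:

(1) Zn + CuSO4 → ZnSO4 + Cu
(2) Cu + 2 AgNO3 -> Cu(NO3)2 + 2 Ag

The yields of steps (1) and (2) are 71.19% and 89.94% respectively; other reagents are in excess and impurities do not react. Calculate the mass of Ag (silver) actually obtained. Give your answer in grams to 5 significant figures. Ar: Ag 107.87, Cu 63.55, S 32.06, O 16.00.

Pure CuSO4 = 283.09 × 0.8412 = 238.135 g.
M(CuSO4) = 63.55 + 32.06 + 4(16.00) = 159.61 g/mol.
M(Ag) = 107.87 g/mol.
n(CuSO4) = 238.135 / 159.61 = 1.49198 mol.
Step 1 (CuSO4:Cu = 1:1): theoretical n(Cu) = 1.49198 mol; at 71.19% yield, n(Cu) = 1.06214 mol.
Step 2 (Cu:Ag = 1:2): theoretical n(Ag) = 2.12428 mol, so theoretical mass = 2.12428 × 107.87 = 229.147 g.
At 89.94% yield, actual mass of Ag = 229.147 × 0.8994 = 206.094 g.

206.09 g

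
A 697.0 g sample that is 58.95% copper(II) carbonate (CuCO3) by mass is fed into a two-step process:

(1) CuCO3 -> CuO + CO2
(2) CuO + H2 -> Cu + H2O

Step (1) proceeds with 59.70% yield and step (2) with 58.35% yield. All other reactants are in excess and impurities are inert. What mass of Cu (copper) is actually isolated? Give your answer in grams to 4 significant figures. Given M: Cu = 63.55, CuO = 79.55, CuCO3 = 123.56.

73.62 g

Pure CuCO3 = 697.0 × 0.5895 = 410.88 g.
n(CuCO3) = 410.88 / 123.56 = 3.3254 mol.
Step 1 (CuCO3:CuO = 1:1): theoretical n(CuO) = 3.3254 mol; at 59.70% yield, n(CuO) = 1.9852 mol.
Step 2 (CuO:Cu = 1:1): theoretical n(Cu) = 1.9852 mol, so theoretical mass = 1.9852 × 63.55 = 126.16 g.
At 58.35% yield, actual mass of Cu = 126.16 × 0.5835 = 73.616 g.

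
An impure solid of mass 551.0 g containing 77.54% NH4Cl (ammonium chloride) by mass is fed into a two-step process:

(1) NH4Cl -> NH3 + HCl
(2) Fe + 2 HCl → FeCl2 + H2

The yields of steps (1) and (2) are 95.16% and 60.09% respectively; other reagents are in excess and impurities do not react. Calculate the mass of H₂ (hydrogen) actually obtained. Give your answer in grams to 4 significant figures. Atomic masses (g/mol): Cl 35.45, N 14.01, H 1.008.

4.604 g

Pure NH4Cl = 551.0 × 0.7754 = 427.25 g.
M(NH4Cl) = 14.01 + 4(1.008) + 35.45 = 53.492 g/mol.
M(H2) = 2(1.008) = 2.016 g/mol.
n(NH4Cl) = 427.25 / 53.492 = 7.9871 mol.
Step 1 (NH4Cl:HCl = 1:1): theoretical n(HCl) = 7.9871 mol; at 95.16% yield, n(HCl) = 7.6005 mol.
Step 2 (HCl:H2 = 2:1): theoretical n(H2) = 3.8003 mol, so theoretical mass = 3.8003 × 2.016 = 7.6613 g.
At 60.09% yield, actual mass of H2 = 7.6613 × 0.6009 = 4.6037 g.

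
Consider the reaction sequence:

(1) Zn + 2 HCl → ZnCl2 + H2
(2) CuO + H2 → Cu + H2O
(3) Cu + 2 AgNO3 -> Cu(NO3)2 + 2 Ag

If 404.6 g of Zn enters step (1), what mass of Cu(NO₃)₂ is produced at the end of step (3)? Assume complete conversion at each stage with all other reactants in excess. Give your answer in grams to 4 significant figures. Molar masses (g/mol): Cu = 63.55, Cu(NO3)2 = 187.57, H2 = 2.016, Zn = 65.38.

1161 g

n(Zn) = 404.6 / 65.38 = 6.1884 mol.
Reaction (1): Zn→H2 ratio 1:1 ⇒ n(H2) = 6.1884 mol.
Reaction (2): H2→Cu ratio 1:1 ⇒ n(Cu) = 6.1884 mol.
Reaction (3): Cu→Cu(NO3)2 ratio 1:1 ⇒ n(Cu(NO3)2) = 6.1884 mol.
Mass of Cu(NO3)2 = 6.1884 × 187.57 = 1160.8 g.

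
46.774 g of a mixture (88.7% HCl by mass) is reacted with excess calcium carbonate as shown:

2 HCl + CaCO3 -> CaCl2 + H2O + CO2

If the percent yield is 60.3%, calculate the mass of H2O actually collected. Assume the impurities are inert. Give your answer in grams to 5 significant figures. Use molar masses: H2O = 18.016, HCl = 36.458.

Pure HCl available = 46.774 g × 0.887 = 41.4885 g.
n(HCl) = 41.4885 g / 36.458 g/mol = 1.13798 mol.
From the equation the HCl:H2O mole ratio is 2:1, so n(H2O) = 1.13798 × 1/2 = 0.568991 mol.
Mass of H2O = 0.568991 mol × 18.016 g/mol = 10.2509 g.
Actual mass collected = 10.2509 g × 0.603 = 6.18132 g.

6.1813 g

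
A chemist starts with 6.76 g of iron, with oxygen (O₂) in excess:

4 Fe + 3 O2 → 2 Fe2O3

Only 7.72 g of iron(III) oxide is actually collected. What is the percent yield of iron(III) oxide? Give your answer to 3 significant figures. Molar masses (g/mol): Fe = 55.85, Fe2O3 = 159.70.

n(Fe) = 6.760 g / 55.85 g/mol = 0.1210 mol.
From the equation the Fe:Fe2O3 mole ratio is 4:2, so n(Fe2O3) = 0.1210 × 2/4 = 0.06052 mol.
Mass of Fe2O3 = 0.06052 mol × 159.70 g/mol = 9.665 g.
This is the theoretical yield. Percent yield = 7.72 g / 9.665 g × 100% = 79.88%.

79.9 %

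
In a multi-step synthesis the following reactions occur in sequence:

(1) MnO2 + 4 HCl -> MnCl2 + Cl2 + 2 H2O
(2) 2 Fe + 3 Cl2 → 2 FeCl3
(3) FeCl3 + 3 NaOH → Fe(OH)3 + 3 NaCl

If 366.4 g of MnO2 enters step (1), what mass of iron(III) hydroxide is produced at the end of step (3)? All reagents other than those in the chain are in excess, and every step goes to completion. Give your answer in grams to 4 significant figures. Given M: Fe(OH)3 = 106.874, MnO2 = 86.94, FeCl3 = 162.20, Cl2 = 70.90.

n(MnO2) = 366.4 / 86.94 = 4.2144 mol.
Reaction (1): MnO2→Cl2 ratio 1:1 ⇒ n(Cl2) = 4.2144 mol.
Reaction (2): Cl2→FeCl3 ratio 3:2 ⇒ n(FeCl3) = 2.8096 mol.
Reaction (3): FeCl3→Fe(OH)3 ratio 1:1 ⇒ n(Fe(OH)3) = 2.8096 mol.
Mass of Fe(OH)3 = 2.8096 × 106.874 = 300.27 g.

300.3 g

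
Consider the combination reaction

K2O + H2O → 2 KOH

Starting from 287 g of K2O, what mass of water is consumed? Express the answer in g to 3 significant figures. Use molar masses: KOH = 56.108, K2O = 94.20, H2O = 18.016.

n(K2O) = 287.0 g / 94.20 g/mol = 3.047 mol.
From the equation the K2O:H2O mole ratio is 1:1, so n(H2O) = 3.047 × 1/1 = 3.047 mol.
Mass of H2O = 3.047 mol × 18.016 g/mol = 54.89 g.

54.9 g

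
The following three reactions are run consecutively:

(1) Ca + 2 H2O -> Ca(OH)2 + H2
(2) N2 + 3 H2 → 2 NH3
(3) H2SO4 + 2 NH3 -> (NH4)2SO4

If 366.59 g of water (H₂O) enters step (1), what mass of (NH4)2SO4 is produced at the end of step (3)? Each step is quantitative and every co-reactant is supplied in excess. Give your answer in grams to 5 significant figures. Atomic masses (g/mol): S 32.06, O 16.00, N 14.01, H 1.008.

448.14 g

M(H2O) = 2(1.008) + 16.00 = 18.016 g/mol.
M((NH4)2SO4) = 2(14.01) + 8(1.008) + 32.06 + 4(16.00) = 132.144 g/mol.
n(H2O) = 366.59 / 18.016 = 20.3480 mol.
Reaction (1): H2O→H2 ratio 2:1 ⇒ n(H2) = 10.1740 mol.
Reaction (2): H2→NH3 ratio 3:2 ⇒ n(NH3) = 6.78267 mol.
Reaction (3): NH3→(NH4)2SO4 ratio 2:1 ⇒ n((NH4)2SO4) = 3.39134 mol.
Mass of (NH4)2SO4 = 3.39134 × 132.144 = 448.145 g.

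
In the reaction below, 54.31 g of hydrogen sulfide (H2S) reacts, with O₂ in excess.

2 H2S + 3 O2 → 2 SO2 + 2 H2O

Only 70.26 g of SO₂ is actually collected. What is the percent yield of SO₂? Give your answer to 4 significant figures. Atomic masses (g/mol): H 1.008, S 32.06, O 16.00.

M(H2S) = 2(1.008) + 32.06 = 34.076 g/mol.
M(SO2) = 32.06 + 2(16.00) = 64.06 g/mol.
n(H2S) = 54.310 g / 34.076 g/mol = 1.5938 mol.
From the equation the H2S:SO2 mole ratio is 2:2, so n(SO2) = 1.5938 × 2/2 = 1.5938 mol.
Mass of SO2 = 1.5938 mol × 64.06 g/mol = 102.10 g.
This is the theoretical yield. Percent yield = 70.26 g / 102.10 g × 100% = 68.816%.

68.82 %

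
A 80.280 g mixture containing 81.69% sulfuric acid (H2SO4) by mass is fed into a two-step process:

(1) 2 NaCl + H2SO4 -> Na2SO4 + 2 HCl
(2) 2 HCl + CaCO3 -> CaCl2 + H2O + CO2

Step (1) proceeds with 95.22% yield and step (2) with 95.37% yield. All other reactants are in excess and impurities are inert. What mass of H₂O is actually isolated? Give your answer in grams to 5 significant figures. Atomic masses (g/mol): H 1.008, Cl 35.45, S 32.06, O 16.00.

Pure H2SO4 = 80.280 × 0.8169 = 65.5807 g.
M(H2SO4) = 2(1.008) + 32.06 + 4(16.00) = 98.076 g/mol.
M(H2O) = 2(1.008) + 16.00 = 18.016 g/mol.
n(H2SO4) = 65.5807 / 98.076 = 0.668673 mol.
Step 1 (H2SO4:HCl = 1:2): theoretical n(HCl) = 1.33735 mol; at 95.22% yield, n(HCl) = 1.27342 mol.
Step 2 (HCl:H2O = 2:1): theoretical n(H2O) = 0.636710 mol, so theoretical mass = 0.636710 × 18.016 = 11.4710 g.
At 95.37% yield, actual mass of H2O = 11.4710 × 0.9537 = 10.9399 g.

10.940 g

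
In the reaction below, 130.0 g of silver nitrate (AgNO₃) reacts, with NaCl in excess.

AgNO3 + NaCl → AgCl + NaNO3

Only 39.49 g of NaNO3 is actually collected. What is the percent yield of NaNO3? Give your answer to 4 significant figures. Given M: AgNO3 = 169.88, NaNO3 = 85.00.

n(AgNO3) = 130.00 g / 169.88 g/mol = 0.76525 mol.
From the equation the AgNO3:NaNO3 mole ratio is 1:1, so n(NaNO3) = 0.76525 × 1/1 = 0.76525 mol.
Mass of NaNO3 = 0.76525 mol × 85.00 g/mol = 65.046 g.
This is the theoretical yield. Percent yield = 39.49 g / 65.046 g × 100% = 60.711%.

60.71 %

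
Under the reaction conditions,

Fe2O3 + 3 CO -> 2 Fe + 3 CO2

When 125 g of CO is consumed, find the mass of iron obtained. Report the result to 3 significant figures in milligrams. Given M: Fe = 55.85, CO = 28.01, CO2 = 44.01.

166000 mg

n(CO) = 125.0 g / 28.01 g/mol = 4.463 mol.
From the equation the CO:Fe mole ratio is 3:2, so n(Fe) = 4.463 × 2/3 = 2.975 mol.
Mass of Fe = 2.975 mol × 55.85 g/mol = 166.2 g.
Converting to mg: 166.2 g = 166000 mg.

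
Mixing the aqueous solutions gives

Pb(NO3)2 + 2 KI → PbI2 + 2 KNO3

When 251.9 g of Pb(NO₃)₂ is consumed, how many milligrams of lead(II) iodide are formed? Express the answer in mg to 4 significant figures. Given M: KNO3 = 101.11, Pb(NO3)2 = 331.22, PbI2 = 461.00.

350600 mg

n(Pb(NO3)2) = 251.90 g / 331.22 g/mol = 0.76052 mol.
From the equation the Pb(NO3)2:PbI2 mole ratio is 1:1, so n(PbI2) = 0.76052 × 1/1 = 0.76052 mol.
Mass of PbI2 = 0.76052 mol × 461.00 g/mol = 350.60 g.
Converting to mg: 350.60 g = 350600 mg.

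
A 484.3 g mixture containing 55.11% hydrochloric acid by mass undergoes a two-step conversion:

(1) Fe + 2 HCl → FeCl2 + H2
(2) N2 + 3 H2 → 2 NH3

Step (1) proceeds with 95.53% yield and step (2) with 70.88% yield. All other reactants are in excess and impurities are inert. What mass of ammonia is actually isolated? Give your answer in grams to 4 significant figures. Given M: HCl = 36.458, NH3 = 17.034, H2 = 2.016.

28.15 g

Pure HCl = 484.3 × 0.5511 = 266.90 g.
n(HCl) = 266.90 / 36.458 = 7.3207 mol.
Step 1 (HCl:H2 = 2:1): theoretical n(H2) = 3.6603 mol; at 95.53% yield, n(H2) = 3.4967 mol.
Step 2 (H2:NH3 = 3:2): theoretical n(NH3) = 2.3312 mol, so theoretical mass = 2.3312 × 17.034 = 39.709 g.
At 70.88% yield, actual mass of NH3 = 39.709 × 0.7088 = 28.146 g.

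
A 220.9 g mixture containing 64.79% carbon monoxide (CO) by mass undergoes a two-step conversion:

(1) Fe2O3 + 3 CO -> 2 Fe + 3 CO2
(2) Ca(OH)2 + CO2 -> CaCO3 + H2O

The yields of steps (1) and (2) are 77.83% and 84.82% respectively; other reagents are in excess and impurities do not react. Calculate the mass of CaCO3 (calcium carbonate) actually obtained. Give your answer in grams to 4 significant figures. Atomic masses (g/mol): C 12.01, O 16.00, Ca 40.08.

337.6 g

Pure CO = 220.9 × 0.6479 = 143.12 g.
M(CO) = 12.01 + 16.00 = 28.01 g/mol.
M(CaCO3) = 40.08 + 12.01 + 3(16.00) = 100.09 g/mol.
n(CO) = 143.12 / 28.01 = 5.1096 mol.
Step 1 (CO:CO2 = 3:3): theoretical n(CO2) = 5.1096 mol; at 77.83% yield, n(CO2) = 3.9768 mol.
Step 2 (CO2:CaCO3 = 1:1): theoretical n(CaCO3) = 3.9768 mol, so theoretical mass = 3.9768 × 100.09 = 398.04 g.
At 84.82% yield, actual mass of CaCO3 = 398.04 × 0.8482 = 337.62 g.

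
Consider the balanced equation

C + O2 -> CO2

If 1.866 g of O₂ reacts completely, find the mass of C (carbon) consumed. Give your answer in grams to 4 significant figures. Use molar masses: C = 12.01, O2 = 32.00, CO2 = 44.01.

0.7003 g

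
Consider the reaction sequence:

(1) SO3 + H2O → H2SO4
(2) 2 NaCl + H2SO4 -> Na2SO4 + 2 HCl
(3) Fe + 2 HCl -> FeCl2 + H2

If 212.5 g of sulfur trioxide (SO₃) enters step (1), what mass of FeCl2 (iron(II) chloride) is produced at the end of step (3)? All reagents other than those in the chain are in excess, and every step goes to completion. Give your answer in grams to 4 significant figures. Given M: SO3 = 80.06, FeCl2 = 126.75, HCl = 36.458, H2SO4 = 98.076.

336.4 g

n(SO3) = 212.5 / 80.06 = 2.6543 mol.
Reaction (1): SO3→H2SO4 ratio 1:1 ⇒ n(H2SO4) = 2.6543 mol.
Reaction (2): H2SO4→HCl ratio 1:2 ⇒ n(HCl) = 5.3085 mol.
Reaction (3): HCl→FeCl2 ratio 2:1 ⇒ n(FeCl2) = 2.6543 mol.
Mass of FeCl2 = 2.6543 × 126.75 = 336.43 g.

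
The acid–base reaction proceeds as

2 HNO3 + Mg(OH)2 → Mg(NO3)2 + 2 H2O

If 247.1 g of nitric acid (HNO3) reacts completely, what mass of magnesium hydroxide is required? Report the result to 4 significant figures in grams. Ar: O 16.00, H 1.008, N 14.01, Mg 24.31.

M(HNO3) = 1.008 + 14.01 + 3(16.00) = 63.018 g/mol.
M(Mg(OH)2) = 24.31 + 2(16.00) + 2(1.008) = 58.326 g/mol.
n(HNO3) = 247.10 g / 63.018 g/mol = 3.9211 mol.
From the equation the HNO3:Mg(OH)2 mole ratio is 2:1, so n(Mg(OH)2) = 3.9211 × 1/2 = 1.9606 mol.
Mass of Mg(OH)2 = 1.9606 mol × 58.326 g/mol = 114.35 g.

114.4 g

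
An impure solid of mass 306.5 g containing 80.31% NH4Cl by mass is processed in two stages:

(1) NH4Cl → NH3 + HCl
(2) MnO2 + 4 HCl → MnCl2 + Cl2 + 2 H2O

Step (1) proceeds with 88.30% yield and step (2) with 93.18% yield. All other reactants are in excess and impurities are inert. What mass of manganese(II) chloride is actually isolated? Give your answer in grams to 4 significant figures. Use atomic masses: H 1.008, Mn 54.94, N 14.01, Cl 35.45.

Pure NH4Cl = 306.5 × 0.8031 = 246.15 g.
M(NH4Cl) = 14.01 + 4(1.008) + 35.45 = 53.492 g/mol.
M(MnCl2) = 54.94 + 2(35.45) = 125.84 g/mol.
n(NH4Cl) = 246.15 / 53.492 = 4.6016 mol.
Step 1 (NH4Cl:HCl = 1:1): theoretical n(HCl) = 4.6016 mol; at 88.30% yield, n(HCl) = 4.0632 mol.
Step 2 (HCl:MnCl2 = 4:1): theoretical n(MnCl2) = 1.0158 mol, so theoretical mass = 1.0158 × 125.84 = 127.83 g.
At 93.18% yield, actual mass of MnCl2 = 127.83 × 0.9318 = 119.11 g.

119.1 g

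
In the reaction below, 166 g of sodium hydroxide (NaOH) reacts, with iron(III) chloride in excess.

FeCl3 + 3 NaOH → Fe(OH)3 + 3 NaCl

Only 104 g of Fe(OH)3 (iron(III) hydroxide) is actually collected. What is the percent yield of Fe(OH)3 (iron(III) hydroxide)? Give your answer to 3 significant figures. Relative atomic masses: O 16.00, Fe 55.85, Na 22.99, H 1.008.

70.3 %

M(NaOH) = 22.99 + 16.00 + 1.008 = 39.998 g/mol.
M(Fe(OH)3) = 55.85 + 3(16.00) + 3(1.008) = 106.874 g/mol.
n(NaOH) = 166.0 g / 39.998 g/mol = 4.150 mol.
From the equation the NaOH:Fe(OH)3 mole ratio is 3:1, so n(Fe(OH)3) = 4.150 × 1/3 = 1.383 mol.
Mass of Fe(OH)3 = 1.383 mol × 106.874 g/mol = 147.8 g.
This is the theoretical yield. Percent yield = 104 g / 147.8 g × 100% = 70.34%.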